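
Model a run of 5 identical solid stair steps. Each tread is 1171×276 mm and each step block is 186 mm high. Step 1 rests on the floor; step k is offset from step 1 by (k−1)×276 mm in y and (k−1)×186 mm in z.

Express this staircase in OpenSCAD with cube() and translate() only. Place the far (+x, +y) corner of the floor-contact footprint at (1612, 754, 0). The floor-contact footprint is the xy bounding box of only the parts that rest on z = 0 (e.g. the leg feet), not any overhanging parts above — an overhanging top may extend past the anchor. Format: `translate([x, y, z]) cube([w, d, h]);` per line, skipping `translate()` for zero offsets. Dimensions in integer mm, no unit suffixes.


translate([441, 478, 0]) cube([1171, 276, 186]);
translate([441, 754, 186]) cube([1171, 276, 186]);
translate([441, 1030, 372]) cube([1171, 276, 186]);
translate([441, 1306, 558]) cube([1171, 276, 186]);
translate([441, 1582, 744]) cube([1171, 276, 186]);


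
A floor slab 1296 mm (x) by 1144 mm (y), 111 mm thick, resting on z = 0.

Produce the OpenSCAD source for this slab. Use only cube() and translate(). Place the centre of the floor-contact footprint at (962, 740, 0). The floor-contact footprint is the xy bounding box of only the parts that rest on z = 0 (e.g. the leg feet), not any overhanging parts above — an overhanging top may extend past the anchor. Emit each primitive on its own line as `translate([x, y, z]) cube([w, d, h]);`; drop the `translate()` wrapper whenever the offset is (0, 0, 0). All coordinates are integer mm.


translate([314, 168, 0]) cube([1296, 1144, 111]);


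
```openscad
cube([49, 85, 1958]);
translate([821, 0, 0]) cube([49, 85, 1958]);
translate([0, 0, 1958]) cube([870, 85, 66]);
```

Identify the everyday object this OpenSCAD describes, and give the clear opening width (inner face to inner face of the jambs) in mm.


A door frame. The clear opening width is 772 mm.

Two 1958 mm tall posts with a header on top — a door frame. The left jamb is 49 mm wide at x = 0; the right jamb starts at x = 821. The clear opening is 821 − 49 = 772 mm.


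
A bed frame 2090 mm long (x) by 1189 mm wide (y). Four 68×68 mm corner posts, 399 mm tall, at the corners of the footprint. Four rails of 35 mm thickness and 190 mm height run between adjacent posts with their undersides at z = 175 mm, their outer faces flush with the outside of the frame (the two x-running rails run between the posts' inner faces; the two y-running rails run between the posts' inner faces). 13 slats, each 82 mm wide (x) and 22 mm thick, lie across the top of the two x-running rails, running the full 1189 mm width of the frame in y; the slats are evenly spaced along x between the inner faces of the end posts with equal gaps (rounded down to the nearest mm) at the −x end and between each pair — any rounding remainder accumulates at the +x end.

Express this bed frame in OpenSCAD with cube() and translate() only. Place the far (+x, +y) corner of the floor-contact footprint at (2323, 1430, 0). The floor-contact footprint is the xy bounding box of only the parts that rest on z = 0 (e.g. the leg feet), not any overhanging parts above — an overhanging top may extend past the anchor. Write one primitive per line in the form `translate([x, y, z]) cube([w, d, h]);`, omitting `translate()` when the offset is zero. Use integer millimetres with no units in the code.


translate([233, 241, 0]) cube([68, 68, 399]);
translate([233, 1362, 0]) cube([68, 68, 399]);
translate([2255, 241, 0]) cube([68, 68, 399]);
translate([2255, 1362, 0]) cube([68, 68, 399]);
translate([301, 241, 175]) cube([1954, 35, 190]);
translate([301, 1395, 175]) cube([1954, 35, 190]);
translate([233, 309, 175]) cube([35, 1053, 190]);
translate([2288, 309, 175]) cube([35, 1053, 190]);
translate([364, 241, 365]) cube([82, 1189, 22]);
translate([509, 241, 365]) cube([82, 1189, 22]);
translate([654, 241, 365]) cube([82, 1189, 22]);
translate([799, 241, 365]) cube([82, 1189, 22]);
translate([944, 241, 365]) cube([82, 1189, 22]);
translate([1089, 241, 365]) cube([82, 1189, 22]);
translate([1234, 241, 365]) cube([82, 1189, 22]);
translate([1379, 241, 365]) cube([82, 1189, 22]);
translate([1524, 241, 365]) cube([82, 1189, 22]);
translate([1669, 241, 365]) cube([82, 1189, 22]);
translate([1814, 241, 365]) cube([82, 1189, 22]);
translate([1959, 241, 365]) cube([82, 1189, 22]);
translate([2104, 241, 365]) cube([82, 1189, 22]);


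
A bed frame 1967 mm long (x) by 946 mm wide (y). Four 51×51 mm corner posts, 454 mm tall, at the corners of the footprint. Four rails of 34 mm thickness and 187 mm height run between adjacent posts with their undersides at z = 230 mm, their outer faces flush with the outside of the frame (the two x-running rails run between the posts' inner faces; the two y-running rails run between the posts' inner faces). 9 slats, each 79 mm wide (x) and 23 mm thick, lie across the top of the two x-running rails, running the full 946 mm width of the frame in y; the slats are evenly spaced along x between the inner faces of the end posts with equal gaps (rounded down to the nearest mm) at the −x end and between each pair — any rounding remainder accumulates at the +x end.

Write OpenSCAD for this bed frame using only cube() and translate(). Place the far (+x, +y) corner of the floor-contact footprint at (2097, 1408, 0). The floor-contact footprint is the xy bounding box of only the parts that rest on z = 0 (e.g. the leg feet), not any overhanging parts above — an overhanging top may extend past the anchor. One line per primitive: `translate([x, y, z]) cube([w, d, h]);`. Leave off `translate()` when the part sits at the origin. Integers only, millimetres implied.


translate([130, 462, 0]) cube([51, 51, 454]);
translate([130, 1357, 0]) cube([51, 51, 454]);
translate([2046, 462, 0]) cube([51, 51, 454]);
translate([2046, 1357, 0]) cube([51, 51, 454]);
translate([181, 462, 230]) cube([1865, 34, 187]);
translate([181, 1374, 230]) cube([1865, 34, 187]);
translate([130, 513, 230]) cube([34, 844, 187]);
translate([2063, 513, 230]) cube([34, 844, 187]);
translate([296, 462, 417]) cube([79, 946, 23]);
translate([490, 462, 417]) cube([79, 946, 23]);
translate([684, 462, 417]) cube([79, 946, 23]);
translate([878, 462, 417]) cube([79, 946, 23]);
translate([1072, 462, 417]) cube([79, 946, 23]);
translate([1266, 462, 417]) cube([79, 946, 23]);
translate([1460, 462, 417]) cube([79, 946, 23]);
translate([1654, 462, 417]) cube([79, 946, 23]);
translate([1848, 462, 417]) cube([79, 946, 23]);


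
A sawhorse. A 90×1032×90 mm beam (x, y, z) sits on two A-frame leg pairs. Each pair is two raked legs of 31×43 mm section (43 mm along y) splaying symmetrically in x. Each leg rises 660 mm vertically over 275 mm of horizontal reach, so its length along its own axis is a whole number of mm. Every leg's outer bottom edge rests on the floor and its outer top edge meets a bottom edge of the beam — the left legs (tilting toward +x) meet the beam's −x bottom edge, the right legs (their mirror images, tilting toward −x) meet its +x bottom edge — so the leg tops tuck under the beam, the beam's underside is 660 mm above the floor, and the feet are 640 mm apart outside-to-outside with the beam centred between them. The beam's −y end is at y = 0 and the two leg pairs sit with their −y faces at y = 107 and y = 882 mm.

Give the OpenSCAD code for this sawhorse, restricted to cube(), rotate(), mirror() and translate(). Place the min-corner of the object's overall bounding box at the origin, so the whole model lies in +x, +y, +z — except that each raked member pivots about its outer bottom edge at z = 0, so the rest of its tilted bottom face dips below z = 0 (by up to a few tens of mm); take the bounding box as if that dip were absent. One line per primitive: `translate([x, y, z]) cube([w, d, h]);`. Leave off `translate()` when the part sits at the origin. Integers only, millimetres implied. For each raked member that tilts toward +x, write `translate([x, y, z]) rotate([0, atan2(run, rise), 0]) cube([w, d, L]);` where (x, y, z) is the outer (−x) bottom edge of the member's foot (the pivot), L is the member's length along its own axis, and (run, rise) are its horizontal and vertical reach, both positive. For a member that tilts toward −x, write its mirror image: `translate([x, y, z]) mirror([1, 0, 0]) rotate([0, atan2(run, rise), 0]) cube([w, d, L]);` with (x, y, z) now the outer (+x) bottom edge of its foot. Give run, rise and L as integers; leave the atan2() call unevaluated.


translate([275, 0, 660]) cube([90, 1032, 90]);
translate([0, 107, 0]) rotate([0, atan2(275, 660), 0]) cube([31, 43, 715]);
translate([640, 107, 0]) mirror([1, 0, 0]) rotate([0, atan2(275, 660), 0]) cube([31, 43, 715]);
translate([0, 882, 0]) rotate([0, atan2(275, 660), 0]) cube([31, 43, 715]);
translate([640, 882, 0]) mirror([1, 0, 0]) rotate([0, atan2(275, 660), 0]) cube([31, 43, 715]);


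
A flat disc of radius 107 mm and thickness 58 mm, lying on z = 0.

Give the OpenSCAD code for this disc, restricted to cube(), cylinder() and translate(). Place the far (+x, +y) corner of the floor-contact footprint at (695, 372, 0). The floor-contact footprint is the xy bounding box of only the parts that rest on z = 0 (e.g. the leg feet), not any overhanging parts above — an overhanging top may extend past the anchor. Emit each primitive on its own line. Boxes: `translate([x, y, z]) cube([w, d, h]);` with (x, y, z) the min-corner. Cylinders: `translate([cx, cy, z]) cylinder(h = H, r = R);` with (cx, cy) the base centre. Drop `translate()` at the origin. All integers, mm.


translate([588, 265, 0]) cylinder(h = 58, r = 107);


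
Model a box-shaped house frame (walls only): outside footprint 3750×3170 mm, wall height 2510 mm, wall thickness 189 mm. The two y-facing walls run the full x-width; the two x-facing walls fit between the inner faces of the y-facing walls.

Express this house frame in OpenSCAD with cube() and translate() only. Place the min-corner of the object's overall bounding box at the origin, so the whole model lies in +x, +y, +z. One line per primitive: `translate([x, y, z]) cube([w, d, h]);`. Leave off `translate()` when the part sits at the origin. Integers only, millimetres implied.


cube([3750, 189, 2510]);
translate([0, 2981, 0]) cube([3750, 189, 2510]);
translate([0, 189, 0]) cube([189, 2792, 2510]);
translate([3561, 189, 0]) cube([189, 2792, 2510]);


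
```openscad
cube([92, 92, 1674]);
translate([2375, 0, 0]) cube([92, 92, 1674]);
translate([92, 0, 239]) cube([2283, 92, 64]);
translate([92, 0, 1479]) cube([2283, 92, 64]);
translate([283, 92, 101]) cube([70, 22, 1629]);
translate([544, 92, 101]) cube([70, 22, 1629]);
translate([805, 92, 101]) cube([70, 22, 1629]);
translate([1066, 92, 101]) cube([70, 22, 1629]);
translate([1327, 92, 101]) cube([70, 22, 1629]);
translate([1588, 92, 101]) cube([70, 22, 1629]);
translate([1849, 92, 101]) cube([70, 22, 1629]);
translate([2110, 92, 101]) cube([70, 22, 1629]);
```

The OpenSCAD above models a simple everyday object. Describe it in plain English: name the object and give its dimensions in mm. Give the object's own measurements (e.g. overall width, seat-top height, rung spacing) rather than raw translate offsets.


A fence section. Two 92×92 mm posts, 1674 mm tall, stand on the floor with a clear span of 2283 mm between their inner faces. Two horizontal rails of 92×64 mm section span the gap between the posts with their undersides at z = 239 mm and z = 1479 mm, flush with the posts' −y face. 8 pickets, each 70 mm wide, 22 mm thick and 1629 mm tall, are fixed to the +y face of the rails with their bottoms at z = 101 mm, spaced across the span with a 191 mm gap after the −x post and between neighbouring pickets, with 195 mm left before the +x post.


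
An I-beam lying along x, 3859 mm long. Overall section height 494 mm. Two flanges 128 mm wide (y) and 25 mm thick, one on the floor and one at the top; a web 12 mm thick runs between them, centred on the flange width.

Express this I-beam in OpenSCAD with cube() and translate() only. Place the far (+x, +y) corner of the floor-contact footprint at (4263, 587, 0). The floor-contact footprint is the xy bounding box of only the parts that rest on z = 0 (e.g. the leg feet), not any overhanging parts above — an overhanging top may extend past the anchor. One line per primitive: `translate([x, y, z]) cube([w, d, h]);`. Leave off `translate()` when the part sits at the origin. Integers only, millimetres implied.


translate([404, 459, 0]) cube([3859, 128, 25]);
translate([404, 517, 25]) cube([3859, 12, 444]);
translate([404, 459, 469]) cube([3859, 128, 25]);


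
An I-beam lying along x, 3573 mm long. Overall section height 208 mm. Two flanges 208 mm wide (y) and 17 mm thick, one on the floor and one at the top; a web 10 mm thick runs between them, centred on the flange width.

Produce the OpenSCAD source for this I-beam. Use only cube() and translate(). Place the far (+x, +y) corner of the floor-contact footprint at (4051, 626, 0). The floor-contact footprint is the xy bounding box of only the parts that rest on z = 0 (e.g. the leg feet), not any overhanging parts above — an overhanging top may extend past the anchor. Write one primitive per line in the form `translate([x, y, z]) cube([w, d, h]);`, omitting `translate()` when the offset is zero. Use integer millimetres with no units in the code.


translate([478, 418, 0]) cube([3573, 208, 17]);
translate([478, 517, 17]) cube([3573, 10, 174]);
translate([478, 418, 191]) cube([3573, 208, 17]);


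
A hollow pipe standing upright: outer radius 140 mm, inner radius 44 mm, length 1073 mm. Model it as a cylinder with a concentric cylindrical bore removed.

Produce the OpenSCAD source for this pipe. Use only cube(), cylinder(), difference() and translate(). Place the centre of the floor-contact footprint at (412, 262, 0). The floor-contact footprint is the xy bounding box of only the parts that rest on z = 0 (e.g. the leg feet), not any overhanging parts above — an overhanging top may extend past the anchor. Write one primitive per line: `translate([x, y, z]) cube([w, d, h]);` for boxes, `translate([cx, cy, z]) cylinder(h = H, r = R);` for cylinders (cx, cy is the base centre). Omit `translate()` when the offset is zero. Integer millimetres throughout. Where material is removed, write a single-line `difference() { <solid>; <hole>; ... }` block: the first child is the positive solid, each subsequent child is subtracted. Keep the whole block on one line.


difference() { translate([412, 262, 0]) cylinder(h = 1073, r = 140); translate([412, 262, 0]) cylinder(h = 1073, r = 44); }


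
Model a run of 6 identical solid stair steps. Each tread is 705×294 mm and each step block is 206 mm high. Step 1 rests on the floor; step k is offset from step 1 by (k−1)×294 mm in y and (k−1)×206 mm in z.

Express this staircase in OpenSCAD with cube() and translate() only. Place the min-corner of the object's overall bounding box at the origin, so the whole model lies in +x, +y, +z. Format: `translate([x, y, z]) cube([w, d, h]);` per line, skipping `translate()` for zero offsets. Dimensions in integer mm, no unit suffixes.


cube([705, 294, 206]);
translate([0, 294, 206]) cube([705, 294, 206]);
translate([0, 588, 412]) cube([705, 294, 206]);
translate([0, 882, 618]) cube([705, 294, 206]);
translate([0, 1176, 824]) cube([705, 294, 206]);
translate([0, 1470, 1030]) cube([705, 294, 206]);


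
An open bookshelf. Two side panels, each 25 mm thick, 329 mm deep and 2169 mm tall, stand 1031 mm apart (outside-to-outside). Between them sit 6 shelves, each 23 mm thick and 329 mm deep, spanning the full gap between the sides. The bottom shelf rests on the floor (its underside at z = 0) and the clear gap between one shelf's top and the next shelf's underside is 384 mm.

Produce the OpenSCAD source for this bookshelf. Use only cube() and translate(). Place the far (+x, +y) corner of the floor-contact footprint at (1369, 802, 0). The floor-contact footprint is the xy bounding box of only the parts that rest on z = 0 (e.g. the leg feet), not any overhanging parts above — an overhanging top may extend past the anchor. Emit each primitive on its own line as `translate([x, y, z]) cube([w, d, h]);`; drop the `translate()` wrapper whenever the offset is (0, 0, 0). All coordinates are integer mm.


translate([338, 473, 0]) cube([25, 329, 2169]);
translate([1344, 473, 0]) cube([25, 329, 2169]);
translate([363, 473, 0]) cube([981, 329, 23]);
translate([363, 473, 407]) cube([981, 329, 23]);
translate([363, 473, 814]) cube([981, 329, 23]);
translate([363, 473, 1221]) cube([981, 329, 23]);
translate([363, 473, 1628]) cube([981, 329, 23]);
translate([363, 473, 2035]) cube([981, 329, 23]);


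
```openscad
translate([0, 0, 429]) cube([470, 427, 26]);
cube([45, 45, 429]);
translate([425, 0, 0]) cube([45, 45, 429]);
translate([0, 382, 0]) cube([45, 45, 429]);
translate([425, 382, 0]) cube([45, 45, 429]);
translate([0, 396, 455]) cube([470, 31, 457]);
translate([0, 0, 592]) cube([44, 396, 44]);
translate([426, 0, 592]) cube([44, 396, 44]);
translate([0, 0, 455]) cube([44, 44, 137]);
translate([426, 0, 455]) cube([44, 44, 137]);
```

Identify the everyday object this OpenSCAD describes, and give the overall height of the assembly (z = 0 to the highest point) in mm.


A chair. The overall height is 912 mm.

A slab on four corner posts with a tall panel at the back — a chair. The seat slab sits at z = 429 with thickness 26, and the 457 mm backrest starts at the seat top, so the overall height is 429 + 26 + 457 = 912 mm.


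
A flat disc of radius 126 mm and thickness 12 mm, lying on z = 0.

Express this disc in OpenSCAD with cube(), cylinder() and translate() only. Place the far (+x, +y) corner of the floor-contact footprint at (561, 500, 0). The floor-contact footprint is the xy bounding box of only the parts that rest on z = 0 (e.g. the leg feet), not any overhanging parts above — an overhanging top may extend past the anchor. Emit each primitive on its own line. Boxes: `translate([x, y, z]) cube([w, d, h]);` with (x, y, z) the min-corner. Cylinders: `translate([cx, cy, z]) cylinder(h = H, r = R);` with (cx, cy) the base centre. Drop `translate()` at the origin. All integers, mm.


translate([435, 374, 0]) cylinder(h = 12, r = 126);


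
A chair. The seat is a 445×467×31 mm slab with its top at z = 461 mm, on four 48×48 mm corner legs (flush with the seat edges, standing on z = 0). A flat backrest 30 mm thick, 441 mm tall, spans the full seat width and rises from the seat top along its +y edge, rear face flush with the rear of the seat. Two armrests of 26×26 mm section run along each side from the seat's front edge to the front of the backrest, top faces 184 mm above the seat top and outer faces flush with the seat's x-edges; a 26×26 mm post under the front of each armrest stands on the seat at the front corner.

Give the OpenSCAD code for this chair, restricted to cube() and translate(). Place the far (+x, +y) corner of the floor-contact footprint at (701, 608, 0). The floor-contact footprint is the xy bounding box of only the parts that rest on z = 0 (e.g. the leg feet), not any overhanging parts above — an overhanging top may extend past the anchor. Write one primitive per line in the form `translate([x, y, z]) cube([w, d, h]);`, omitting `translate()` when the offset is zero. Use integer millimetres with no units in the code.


// leg_h = 461 - 31 = 430
// arm post h = 184 - 26 = 158
translate([256, 141, 430]) cube([445, 467, 31]);
translate([256, 141, 0]) cube([48, 48, 430]);
translate([653, 141, 0]) cube([48, 48, 430]);
translate([256, 560, 0]) cube([48, 48, 430]);
translate([653, 560, 0]) cube([48, 48, 430]);
translate([256, 578, 461]) cube([445, 30, 441]);
translate([256, 141, 619]) cube([26, 437, 26]);
translate([675, 141, 619]) cube([26, 437, 26]);
translate([256, 141, 461]) cube([26, 26, 158]);
translate([675, 141, 461]) cube([26, 26, 158]);


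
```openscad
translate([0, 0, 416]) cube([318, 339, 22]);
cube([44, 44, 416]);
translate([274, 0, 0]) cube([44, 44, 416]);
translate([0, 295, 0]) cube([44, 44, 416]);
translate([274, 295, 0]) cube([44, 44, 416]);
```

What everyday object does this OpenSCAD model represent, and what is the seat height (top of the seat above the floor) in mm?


A stool. The seat height is 438 mm.

A 318×339×22 slab at z = 416 on four corner posts — a stool. The seat top is 416 + 22 = 438 mm.


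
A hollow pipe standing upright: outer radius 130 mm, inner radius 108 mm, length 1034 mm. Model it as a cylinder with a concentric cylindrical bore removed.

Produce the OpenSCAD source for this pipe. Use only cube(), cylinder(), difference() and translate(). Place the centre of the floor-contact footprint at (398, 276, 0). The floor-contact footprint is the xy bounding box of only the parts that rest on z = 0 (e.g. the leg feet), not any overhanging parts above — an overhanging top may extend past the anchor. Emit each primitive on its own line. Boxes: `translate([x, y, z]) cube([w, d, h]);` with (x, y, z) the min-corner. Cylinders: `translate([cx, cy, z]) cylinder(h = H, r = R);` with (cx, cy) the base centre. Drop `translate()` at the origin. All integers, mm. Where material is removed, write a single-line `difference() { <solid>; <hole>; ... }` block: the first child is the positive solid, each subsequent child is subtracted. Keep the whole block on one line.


difference() { translate([398, 276, 0]) cylinder(h = 1034, r = 130); translate([398, 276, 0]) cylinder(h = 1034, r = 108); }


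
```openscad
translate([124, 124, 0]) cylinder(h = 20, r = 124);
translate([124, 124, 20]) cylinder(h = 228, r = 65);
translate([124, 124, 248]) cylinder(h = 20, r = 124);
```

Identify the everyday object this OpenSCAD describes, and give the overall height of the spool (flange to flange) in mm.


A spool. The overall height is 268 mm.

Three coaxial cylinders, large–small–large — a spool. Two 20 mm flanges and a 228 mm core give 20 + 228 + 20 = 268 mm.


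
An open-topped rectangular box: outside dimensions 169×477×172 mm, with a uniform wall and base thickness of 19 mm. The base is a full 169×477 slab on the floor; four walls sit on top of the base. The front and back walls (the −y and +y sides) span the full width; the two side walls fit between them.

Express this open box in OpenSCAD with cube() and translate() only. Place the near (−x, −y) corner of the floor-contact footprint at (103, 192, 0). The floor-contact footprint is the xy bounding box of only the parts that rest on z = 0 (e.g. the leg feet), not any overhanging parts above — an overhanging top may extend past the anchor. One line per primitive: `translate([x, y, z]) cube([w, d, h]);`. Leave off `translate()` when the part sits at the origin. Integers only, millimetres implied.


translate([103, 192, 0]) cube([169, 477, 19]);
translate([103, 192, 19]) cube([169, 19, 153]);
translate([103, 650, 19]) cube([169, 19, 153]);
translate([103, 211, 19]) cube([19, 439, 153]);
translate([253, 211, 19]) cube([19, 439, 153]);


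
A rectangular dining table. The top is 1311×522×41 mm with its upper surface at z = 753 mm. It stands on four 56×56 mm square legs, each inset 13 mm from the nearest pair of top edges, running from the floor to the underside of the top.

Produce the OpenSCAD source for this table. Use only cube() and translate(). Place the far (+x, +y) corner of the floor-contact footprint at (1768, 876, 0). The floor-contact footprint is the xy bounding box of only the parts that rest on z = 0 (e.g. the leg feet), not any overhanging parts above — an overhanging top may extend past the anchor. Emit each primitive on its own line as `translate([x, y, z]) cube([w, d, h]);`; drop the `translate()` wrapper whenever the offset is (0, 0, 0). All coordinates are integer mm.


translate([470, 367, 712]) cube([1311, 522, 41]);
translate([483, 380, 0]) cube([56, 56, 712]);
translate([1712, 380, 0]) cube([56, 56, 712]);
translate([483, 820, 0]) cube([56, 56, 712]);
translate([1712, 820, 0]) cube([56, 56, 712]);


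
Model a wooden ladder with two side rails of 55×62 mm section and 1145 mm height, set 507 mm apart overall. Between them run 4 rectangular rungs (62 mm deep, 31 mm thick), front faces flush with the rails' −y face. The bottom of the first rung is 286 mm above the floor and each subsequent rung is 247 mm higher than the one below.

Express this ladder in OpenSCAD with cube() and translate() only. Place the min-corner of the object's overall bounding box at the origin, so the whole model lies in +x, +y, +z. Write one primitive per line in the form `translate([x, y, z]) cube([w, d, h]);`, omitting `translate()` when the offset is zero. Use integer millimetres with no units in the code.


cube([55, 62, 1145]);
translate([452, 0, 0]) cube([55, 62, 1145]);
translate([55, 0, 286]) cube([397, 62, 31]);
translate([55, 0, 533]) cube([397, 62, 31]);
translate([55, 0, 780]) cube([397, 62, 31]);
translate([55, 0, 1027]) cube([397, 62, 31]);


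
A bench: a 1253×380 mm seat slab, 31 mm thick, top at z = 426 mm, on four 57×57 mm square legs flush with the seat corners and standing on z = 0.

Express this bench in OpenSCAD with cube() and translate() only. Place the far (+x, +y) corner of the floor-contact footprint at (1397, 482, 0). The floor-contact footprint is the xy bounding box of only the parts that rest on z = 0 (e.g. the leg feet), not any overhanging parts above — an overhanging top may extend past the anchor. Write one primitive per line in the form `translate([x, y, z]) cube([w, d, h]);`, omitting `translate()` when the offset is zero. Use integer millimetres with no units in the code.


// leg_h = 426 − 31 = 395
translate([144, 102, 395]) cube([1253, 380, 31]);
translate([144, 102, 0]) cube([57, 57, 395]);
translate([144, 425, 0]) cube([57, 57, 395]);
translate([1340, 102, 0]) cube([57, 57, 395]);
translate([1340, 425, 0]) cube([57, 57, 395]);


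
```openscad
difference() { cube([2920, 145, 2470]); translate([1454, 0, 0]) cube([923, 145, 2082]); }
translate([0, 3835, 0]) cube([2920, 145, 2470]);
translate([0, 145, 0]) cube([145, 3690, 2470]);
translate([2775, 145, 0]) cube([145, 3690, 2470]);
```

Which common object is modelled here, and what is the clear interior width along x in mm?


A single room. The interior width is 2630 mm.

Four walls enclosing a rectangle with a door in the front wall — a room. Outside width 2920 minus two 145 mm walls gives 2630 mm.


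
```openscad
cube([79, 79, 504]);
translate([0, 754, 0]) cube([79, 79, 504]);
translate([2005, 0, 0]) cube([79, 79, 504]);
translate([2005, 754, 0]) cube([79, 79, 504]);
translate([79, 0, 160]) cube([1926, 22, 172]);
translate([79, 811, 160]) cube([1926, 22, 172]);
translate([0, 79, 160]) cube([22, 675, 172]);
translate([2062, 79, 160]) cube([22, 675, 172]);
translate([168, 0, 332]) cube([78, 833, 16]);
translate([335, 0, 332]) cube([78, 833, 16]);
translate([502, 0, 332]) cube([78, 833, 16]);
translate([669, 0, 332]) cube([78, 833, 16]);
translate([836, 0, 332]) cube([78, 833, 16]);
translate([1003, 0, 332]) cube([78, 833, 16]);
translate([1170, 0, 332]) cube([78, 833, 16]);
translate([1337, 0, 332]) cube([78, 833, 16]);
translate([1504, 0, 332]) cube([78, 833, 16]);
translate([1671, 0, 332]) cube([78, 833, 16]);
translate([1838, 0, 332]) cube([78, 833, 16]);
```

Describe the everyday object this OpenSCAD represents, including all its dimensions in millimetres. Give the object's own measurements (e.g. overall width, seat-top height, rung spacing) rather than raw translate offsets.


A bed frame 2084 mm long (x) by 833 mm wide (y). Four 79×79 mm corner posts, 504 mm tall, at the corners of the footprint. Four rails of 22 mm thickness and 172 mm height run between adjacent posts with their undersides at z = 160 mm, their outer faces flush with the outside of the frame (the two x-running rails run between the posts' inner faces; the two y-running rails run between the posts' inner faces). 11 slats, each 78 mm wide (x) and 16 mm thick, lie across the top of the two x-running rails, running the full 833 mm width of the frame in y; along x they sit between the end posts with a 89 mm gap after the −x posts and between neighbouring slats and before the +x posts.


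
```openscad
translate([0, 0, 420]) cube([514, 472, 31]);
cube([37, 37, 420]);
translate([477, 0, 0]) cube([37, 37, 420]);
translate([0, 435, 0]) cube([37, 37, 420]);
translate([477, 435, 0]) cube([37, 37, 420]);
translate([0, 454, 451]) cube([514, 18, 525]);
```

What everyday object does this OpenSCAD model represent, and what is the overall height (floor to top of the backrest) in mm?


A chair. The overall height is 976 mm.

A slab on four corner posts with a tall panel at the back — a chair. The seat slab sits at z = 420 with thickness 31, and the 525 mm backrest starts at the seat top, so the overall height is 420 + 31 + 525 = 976 mm.


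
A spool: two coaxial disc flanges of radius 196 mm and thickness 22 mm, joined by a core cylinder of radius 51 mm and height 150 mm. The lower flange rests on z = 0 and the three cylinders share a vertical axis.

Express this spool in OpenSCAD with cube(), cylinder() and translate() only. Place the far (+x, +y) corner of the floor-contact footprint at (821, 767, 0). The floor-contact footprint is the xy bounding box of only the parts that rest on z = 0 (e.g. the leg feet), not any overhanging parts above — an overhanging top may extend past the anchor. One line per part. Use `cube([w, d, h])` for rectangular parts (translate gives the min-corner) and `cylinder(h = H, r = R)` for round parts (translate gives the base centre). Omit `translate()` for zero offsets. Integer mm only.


translate([625, 571, 0]) cylinder(h = 22, r = 196);
translate([625, 571, 22]) cylinder(h = 150, r = 51);
translate([625, 571, 172]) cylinder(h = 22, r = 196);


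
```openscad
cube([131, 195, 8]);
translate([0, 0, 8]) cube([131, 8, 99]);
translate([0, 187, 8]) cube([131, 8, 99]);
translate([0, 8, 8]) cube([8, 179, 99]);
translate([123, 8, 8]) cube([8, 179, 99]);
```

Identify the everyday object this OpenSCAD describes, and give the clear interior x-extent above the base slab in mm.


An open box. The internal width is 115 mm.

A 131×195 base slab with four walls standing on it — an open box. The base is 131 mm wide and the walls are 8 mm thick, so the internal width is 131 − 2 × 8 = 115 mm.


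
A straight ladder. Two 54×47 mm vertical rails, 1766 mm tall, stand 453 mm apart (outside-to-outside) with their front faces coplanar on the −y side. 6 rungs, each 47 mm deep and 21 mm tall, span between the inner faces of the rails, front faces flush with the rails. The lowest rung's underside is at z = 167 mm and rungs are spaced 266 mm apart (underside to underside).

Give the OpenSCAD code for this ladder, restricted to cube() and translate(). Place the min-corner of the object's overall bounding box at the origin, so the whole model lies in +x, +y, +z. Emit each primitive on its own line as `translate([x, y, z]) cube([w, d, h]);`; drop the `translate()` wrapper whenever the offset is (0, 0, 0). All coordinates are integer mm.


cube([54, 47, 1766]);
translate([399, 0, 0]) cube([54, 47, 1766]);
translate([54, 0, 167]) cube([345, 47, 21]);
translate([54, 0, 433]) cube([345, 47, 21]);
translate([54, 0, 699]) cube([345, 47, 21]);
translate([54, 0, 965]) cube([345, 47, 21]);
translate([54, 0, 1231]) cube([345, 47, 21]);
translate([54, 0, 1497]) cube([345, 47, 21]);


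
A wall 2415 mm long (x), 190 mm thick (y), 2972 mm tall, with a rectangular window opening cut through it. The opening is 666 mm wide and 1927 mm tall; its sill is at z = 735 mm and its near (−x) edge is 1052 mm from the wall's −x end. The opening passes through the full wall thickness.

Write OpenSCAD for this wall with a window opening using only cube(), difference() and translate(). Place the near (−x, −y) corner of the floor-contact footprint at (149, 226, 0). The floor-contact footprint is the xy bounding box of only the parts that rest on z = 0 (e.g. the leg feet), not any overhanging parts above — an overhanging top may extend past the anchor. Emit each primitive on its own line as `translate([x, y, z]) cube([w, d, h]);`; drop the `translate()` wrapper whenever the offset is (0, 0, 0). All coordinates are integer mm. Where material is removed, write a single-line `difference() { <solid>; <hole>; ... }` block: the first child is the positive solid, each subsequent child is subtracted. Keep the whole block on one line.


difference() { translate([149, 226, 0]) cube([2415, 190, 2972]); translate([1201, 226, 735]) cube([666, 190, 1927]); }


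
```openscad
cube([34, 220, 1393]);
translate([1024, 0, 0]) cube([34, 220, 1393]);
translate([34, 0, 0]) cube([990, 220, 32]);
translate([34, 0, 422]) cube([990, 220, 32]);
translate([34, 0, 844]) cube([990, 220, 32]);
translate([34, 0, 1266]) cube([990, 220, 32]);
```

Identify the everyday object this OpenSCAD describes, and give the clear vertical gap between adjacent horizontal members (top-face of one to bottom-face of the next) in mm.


A bookshelf. The clear shelf gap is 390 mm.

Two tall side panels with 4 horizontal boards between them — a bookshelf. The first two shelf undersides are at z = 0 and z = 422; with shelf thickness 32, the clear gap is 422 − 0 − 32 = 390 mm.


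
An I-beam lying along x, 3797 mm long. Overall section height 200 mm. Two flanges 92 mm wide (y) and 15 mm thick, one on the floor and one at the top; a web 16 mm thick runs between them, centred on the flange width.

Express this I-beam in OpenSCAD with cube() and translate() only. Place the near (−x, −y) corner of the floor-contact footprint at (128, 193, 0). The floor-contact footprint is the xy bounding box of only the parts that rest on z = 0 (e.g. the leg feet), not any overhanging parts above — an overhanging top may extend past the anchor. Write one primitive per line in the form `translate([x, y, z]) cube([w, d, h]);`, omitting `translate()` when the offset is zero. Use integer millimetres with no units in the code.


translate([128, 193, 0]) cube([3797, 92, 15]);
translate([128, 231, 15]) cube([3797, 16, 170]);
translate([128, 193, 185]) cube([3797, 92, 15]);


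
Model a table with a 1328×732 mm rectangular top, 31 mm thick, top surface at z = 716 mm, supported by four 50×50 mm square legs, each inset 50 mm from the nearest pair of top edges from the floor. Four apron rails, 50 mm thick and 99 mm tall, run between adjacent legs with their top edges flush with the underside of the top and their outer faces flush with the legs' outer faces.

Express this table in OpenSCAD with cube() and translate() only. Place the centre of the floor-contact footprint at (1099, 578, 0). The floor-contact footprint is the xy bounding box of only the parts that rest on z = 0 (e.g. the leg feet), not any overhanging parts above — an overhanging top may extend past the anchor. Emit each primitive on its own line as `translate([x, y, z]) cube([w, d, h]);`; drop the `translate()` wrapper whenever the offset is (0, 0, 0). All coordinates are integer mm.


translate([435, 212, 685]) cube([1328, 732, 31]);
translate([485, 262, 0]) cube([50, 50, 685]);
translate([1663, 262, 0]) cube([50, 50, 685]);
translate([485, 844, 0]) cube([50, 50, 685]);
translate([1663, 844, 0]) cube([50, 50, 685]);
translate([535, 262, 586]) cube([1128, 50, 99]);
translate([535, 844, 586]) cube([1128, 50, 99]);
translate([485, 312, 586]) cube([50, 532, 99]);
translate([1663, 312, 586]) cube([50, 532, 99]);


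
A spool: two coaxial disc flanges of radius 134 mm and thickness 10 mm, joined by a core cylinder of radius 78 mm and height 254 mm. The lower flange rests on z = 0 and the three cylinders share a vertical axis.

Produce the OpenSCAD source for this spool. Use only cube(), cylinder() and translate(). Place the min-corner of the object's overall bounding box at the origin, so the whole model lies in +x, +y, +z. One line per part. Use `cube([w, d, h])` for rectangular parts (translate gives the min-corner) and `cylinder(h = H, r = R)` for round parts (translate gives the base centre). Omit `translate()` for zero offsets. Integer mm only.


translate([134, 134, 0]) cylinder(h = 10, r = 134);
translate([134, 134, 10]) cylinder(h = 254, r = 78);
translate([134, 134, 264]) cylinder(h = 10, r = 134);


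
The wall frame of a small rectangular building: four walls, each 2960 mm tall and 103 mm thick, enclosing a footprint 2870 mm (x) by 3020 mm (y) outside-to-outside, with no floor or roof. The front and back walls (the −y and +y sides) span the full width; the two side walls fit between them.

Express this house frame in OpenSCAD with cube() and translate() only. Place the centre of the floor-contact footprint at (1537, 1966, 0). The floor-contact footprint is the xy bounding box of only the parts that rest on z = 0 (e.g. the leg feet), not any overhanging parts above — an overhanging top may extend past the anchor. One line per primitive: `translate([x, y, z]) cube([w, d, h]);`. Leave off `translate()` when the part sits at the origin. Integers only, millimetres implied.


translate([102, 456, 0]) cube([2870, 103, 2960]);
translate([102, 3373, 0]) cube([2870, 103, 2960]);
translate([102, 559, 0]) cube([103, 2814, 2960]);
translate([2869, 559, 0]) cube([103, 2814, 2960]);


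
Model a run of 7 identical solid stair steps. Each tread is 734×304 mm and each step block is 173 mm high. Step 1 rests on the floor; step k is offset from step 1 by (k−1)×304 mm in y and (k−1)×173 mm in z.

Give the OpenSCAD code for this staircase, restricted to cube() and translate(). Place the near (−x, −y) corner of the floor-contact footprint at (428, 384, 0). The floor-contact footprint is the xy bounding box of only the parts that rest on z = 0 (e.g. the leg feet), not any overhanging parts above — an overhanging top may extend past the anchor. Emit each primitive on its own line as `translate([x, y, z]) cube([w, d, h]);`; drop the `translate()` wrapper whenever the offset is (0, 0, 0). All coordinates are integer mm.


translate([428, 384, 0]) cube([734, 304, 173]);
translate([428, 688, 173]) cube([734, 304, 173]);
translate([428, 992, 346]) cube([734, 304, 173]);
translate([428, 1296, 519]) cube([734, 304, 173]);
translate([428, 1600, 692]) cube([734, 304, 173]);
translate([428, 1904, 865]) cube([734, 304, 173]);
translate([428, 2208, 1038]) cube([734, 304, 173]);


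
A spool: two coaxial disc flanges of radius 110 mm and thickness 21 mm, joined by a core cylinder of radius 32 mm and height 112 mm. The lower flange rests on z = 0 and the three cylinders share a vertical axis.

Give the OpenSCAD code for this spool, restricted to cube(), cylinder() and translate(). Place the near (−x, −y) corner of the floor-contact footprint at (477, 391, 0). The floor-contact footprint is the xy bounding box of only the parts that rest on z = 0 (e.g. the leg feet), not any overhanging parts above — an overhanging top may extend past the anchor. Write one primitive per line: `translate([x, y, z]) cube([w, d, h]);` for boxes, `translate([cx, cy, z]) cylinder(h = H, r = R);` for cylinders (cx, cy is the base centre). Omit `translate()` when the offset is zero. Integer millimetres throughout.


translate([587, 501, 0]) cylinder(h = 21, r = 110);
translate([587, 501, 21]) cylinder(h = 112, r = 32);
translate([587, 501, 133]) cylinder(h = 21, r = 110);


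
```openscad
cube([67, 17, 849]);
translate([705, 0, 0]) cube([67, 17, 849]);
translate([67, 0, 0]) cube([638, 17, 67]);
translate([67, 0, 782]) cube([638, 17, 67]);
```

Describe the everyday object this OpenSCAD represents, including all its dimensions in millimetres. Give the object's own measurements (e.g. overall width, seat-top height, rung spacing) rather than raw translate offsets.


A rectangular picture frame lying in the x–z plane (depth along y). The opening is 638 mm wide (x) by 715 mm tall (z), surrounded by a border 67 mm wide on all four sides. The frame is 17 mm deep and is made of two full-height vertical stiles with two horizontal rails fitted between them.


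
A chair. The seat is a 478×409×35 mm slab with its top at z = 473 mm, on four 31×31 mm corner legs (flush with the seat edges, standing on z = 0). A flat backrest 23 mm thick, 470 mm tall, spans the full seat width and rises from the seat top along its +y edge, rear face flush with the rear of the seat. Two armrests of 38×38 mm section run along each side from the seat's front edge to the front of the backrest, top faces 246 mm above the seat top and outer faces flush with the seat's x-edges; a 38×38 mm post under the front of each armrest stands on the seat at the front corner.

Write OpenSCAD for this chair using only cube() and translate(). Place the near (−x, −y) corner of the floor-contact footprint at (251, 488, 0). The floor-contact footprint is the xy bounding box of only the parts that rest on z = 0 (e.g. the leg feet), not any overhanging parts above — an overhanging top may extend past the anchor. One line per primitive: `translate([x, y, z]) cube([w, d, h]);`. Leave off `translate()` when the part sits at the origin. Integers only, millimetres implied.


translate([251, 488, 438]) cube([478, 409, 35]);
translate([251, 488, 0]) cube([31, 31, 438]);
translate([698, 488, 0]) cube([31, 31, 438]);
translate([251, 866, 0]) cube([31, 31, 438]);
translate([698, 866, 0]) cube([31, 31, 438]);
translate([251, 874, 473]) cube([478, 23, 470]);
translate([251, 488, 681]) cube([38, 386, 38]);
translate([691, 488, 681]) cube([38, 386, 38]);
translate([251, 488, 473]) cube([38, 38, 208]);
translate([691, 488, 473]) cube([38, 38, 208]);
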